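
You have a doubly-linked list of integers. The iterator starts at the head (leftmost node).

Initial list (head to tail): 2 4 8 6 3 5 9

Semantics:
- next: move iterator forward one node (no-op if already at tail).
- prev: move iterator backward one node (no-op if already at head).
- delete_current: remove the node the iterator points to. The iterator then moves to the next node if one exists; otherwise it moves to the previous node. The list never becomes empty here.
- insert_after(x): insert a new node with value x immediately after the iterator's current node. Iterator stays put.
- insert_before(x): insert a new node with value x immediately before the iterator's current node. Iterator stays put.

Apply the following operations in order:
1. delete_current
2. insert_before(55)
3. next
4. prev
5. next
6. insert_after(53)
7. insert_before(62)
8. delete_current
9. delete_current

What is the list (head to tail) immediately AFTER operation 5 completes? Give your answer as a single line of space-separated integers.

After 1 (delete_current): list=[4, 8, 6, 3, 5, 9] cursor@4
After 2 (insert_before(55)): list=[55, 4, 8, 6, 3, 5, 9] cursor@4
After 3 (next): list=[55, 4, 8, 6, 3, 5, 9] cursor@8
After 4 (prev): list=[55, 4, 8, 6, 3, 5, 9] cursor@4
After 5 (next): list=[55, 4, 8, 6, 3, 5, 9] cursor@8

Answer: 55 4 8 6 3 5 9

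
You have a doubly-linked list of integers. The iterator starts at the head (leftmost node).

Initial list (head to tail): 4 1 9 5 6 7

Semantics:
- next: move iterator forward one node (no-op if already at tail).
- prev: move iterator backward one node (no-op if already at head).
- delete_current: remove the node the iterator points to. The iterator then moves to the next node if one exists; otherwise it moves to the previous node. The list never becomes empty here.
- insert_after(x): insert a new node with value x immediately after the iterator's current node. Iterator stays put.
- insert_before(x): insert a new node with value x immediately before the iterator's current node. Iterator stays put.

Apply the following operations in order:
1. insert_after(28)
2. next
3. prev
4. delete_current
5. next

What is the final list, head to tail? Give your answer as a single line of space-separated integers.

Answer: 28 1 9 5 6 7

Derivation:
After 1 (insert_after(28)): list=[4, 28, 1, 9, 5, 6, 7] cursor@4
After 2 (next): list=[4, 28, 1, 9, 5, 6, 7] cursor@28
After 3 (prev): list=[4, 28, 1, 9, 5, 6, 7] cursor@4
After 4 (delete_current): list=[28, 1, 9, 5, 6, 7] cursor@28
After 5 (next): list=[28, 1, 9, 5, 6, 7] cursor@1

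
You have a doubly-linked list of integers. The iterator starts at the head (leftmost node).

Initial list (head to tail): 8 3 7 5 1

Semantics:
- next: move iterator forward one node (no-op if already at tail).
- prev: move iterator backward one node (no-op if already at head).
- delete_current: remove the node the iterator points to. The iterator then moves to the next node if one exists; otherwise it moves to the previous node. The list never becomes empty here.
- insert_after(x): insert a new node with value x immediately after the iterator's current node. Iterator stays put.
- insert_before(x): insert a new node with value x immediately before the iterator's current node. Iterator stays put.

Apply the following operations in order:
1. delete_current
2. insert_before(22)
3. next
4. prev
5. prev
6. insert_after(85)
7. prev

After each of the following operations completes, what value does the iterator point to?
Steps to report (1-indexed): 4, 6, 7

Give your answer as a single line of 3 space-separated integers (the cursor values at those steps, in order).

Answer: 3 22 22

Derivation:
After 1 (delete_current): list=[3, 7, 5, 1] cursor@3
After 2 (insert_before(22)): list=[22, 3, 7, 5, 1] cursor@3
After 3 (next): list=[22, 3, 7, 5, 1] cursor@7
After 4 (prev): list=[22, 3, 7, 5, 1] cursor@3
After 5 (prev): list=[22, 3, 7, 5, 1] cursor@22
After 6 (insert_after(85)): list=[22, 85, 3, 7, 5, 1] cursor@22
After 7 (prev): list=[22, 85, 3, 7, 5, 1] cursor@22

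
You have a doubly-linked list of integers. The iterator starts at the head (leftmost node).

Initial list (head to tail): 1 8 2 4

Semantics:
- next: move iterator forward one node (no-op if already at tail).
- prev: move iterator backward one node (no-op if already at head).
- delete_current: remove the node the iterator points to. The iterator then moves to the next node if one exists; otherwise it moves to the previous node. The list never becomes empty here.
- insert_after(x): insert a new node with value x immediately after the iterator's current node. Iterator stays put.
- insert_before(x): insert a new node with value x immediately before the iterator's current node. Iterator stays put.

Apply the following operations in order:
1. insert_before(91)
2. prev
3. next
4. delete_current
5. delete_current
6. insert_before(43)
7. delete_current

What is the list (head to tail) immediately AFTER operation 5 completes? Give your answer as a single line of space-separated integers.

Answer: 91 2 4

Derivation:
After 1 (insert_before(91)): list=[91, 1, 8, 2, 4] cursor@1
After 2 (prev): list=[91, 1, 8, 2, 4] cursor@91
After 3 (next): list=[91, 1, 8, 2, 4] cursor@1
After 4 (delete_current): list=[91, 8, 2, 4] cursor@8
After 5 (delete_current): list=[91, 2, 4] cursor@2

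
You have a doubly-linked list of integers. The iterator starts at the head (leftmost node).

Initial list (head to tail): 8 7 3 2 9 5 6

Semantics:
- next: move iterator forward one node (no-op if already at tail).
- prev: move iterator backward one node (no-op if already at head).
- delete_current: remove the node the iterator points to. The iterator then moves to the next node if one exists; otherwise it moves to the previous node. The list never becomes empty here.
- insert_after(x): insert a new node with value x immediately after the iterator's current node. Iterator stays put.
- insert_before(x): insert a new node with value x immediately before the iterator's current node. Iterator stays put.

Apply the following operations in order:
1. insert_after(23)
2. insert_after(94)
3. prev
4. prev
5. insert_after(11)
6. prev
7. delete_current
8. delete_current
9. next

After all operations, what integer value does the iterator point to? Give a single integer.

After 1 (insert_after(23)): list=[8, 23, 7, 3, 2, 9, 5, 6] cursor@8
After 2 (insert_after(94)): list=[8, 94, 23, 7, 3, 2, 9, 5, 6] cursor@8
After 3 (prev): list=[8, 94, 23, 7, 3, 2, 9, 5, 6] cursor@8
After 4 (prev): list=[8, 94, 23, 7, 3, 2, 9, 5, 6] cursor@8
After 5 (insert_after(11)): list=[8, 11, 94, 23, 7, 3, 2, 9, 5, 6] cursor@8
After 6 (prev): list=[8, 11, 94, 23, 7, 3, 2, 9, 5, 6] cursor@8
After 7 (delete_current): list=[11, 94, 23, 7, 3, 2, 9, 5, 6] cursor@11
After 8 (delete_current): list=[94, 23, 7, 3, 2, 9, 5, 6] cursor@94
After 9 (next): list=[94, 23, 7, 3, 2, 9, 5, 6] cursor@23

Answer: 23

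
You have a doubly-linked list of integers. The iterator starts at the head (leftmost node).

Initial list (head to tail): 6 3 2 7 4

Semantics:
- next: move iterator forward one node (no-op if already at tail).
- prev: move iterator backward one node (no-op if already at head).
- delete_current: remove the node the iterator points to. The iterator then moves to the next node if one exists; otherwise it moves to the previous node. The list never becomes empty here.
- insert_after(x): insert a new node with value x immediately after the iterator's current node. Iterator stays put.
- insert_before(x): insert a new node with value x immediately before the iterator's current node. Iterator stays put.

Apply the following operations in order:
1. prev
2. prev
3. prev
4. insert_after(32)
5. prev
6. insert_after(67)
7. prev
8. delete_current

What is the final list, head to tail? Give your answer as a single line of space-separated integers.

After 1 (prev): list=[6, 3, 2, 7, 4] cursor@6
After 2 (prev): list=[6, 3, 2, 7, 4] cursor@6
After 3 (prev): list=[6, 3, 2, 7, 4] cursor@6
After 4 (insert_after(32)): list=[6, 32, 3, 2, 7, 4] cursor@6
After 5 (prev): list=[6, 32, 3, 2, 7, 4] cursor@6
After 6 (insert_after(67)): list=[6, 67, 32, 3, 2, 7, 4] cursor@6
After 7 (prev): list=[6, 67, 32, 3, 2, 7, 4] cursor@6
After 8 (delete_current): list=[67, 32, 3, 2, 7, 4] cursor@67

Answer: 67 32 3 2 7 4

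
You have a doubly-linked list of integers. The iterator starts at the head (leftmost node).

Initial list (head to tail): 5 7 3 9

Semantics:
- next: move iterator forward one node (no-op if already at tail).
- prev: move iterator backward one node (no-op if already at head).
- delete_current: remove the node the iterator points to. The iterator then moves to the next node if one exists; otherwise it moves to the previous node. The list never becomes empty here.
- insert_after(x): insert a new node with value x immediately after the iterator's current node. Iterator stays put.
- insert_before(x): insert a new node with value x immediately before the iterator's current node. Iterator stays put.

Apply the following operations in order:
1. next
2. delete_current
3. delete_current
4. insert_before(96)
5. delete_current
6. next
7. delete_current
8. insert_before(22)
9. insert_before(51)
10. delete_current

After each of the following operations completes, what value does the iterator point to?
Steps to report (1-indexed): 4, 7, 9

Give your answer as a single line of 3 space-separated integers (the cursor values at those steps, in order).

After 1 (next): list=[5, 7, 3, 9] cursor@7
After 2 (delete_current): list=[5, 3, 9] cursor@3
After 3 (delete_current): list=[5, 9] cursor@9
After 4 (insert_before(96)): list=[5, 96, 9] cursor@9
After 5 (delete_current): list=[5, 96] cursor@96
After 6 (next): list=[5, 96] cursor@96
After 7 (delete_current): list=[5] cursor@5
After 8 (insert_before(22)): list=[22, 5] cursor@5
After 9 (insert_before(51)): list=[22, 51, 5] cursor@5
After 10 (delete_current): list=[22, 51] cursor@51

Answer: 9 5 5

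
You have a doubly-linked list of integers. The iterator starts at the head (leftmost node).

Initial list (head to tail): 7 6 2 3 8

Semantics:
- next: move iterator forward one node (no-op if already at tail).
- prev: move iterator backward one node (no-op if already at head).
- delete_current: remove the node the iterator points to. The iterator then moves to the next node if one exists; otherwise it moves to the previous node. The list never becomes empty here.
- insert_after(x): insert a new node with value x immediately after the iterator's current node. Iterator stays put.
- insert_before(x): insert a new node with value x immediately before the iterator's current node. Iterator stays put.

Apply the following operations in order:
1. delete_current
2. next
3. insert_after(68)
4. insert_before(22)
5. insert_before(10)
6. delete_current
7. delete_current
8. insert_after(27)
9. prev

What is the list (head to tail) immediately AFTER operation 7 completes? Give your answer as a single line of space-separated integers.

After 1 (delete_current): list=[6, 2, 3, 8] cursor@6
After 2 (next): list=[6, 2, 3, 8] cursor@2
After 3 (insert_after(68)): list=[6, 2, 68, 3, 8] cursor@2
After 4 (insert_before(22)): list=[6, 22, 2, 68, 3, 8] cursor@2
After 5 (insert_before(10)): list=[6, 22, 10, 2, 68, 3, 8] cursor@2
After 6 (delete_current): list=[6, 22, 10, 68, 3, 8] cursor@68
After 7 (delete_current): list=[6, 22, 10, 3, 8] cursor@3

Answer: 6 22 10 3 8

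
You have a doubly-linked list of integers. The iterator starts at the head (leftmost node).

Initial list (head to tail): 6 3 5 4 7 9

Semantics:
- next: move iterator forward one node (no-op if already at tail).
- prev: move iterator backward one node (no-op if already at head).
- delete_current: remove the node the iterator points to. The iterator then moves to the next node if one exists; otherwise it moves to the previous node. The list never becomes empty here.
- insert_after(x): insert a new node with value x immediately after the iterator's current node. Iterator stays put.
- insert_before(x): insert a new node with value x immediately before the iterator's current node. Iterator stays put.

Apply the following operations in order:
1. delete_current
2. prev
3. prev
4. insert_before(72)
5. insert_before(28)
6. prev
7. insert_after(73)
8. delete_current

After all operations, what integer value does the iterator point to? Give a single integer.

After 1 (delete_current): list=[3, 5, 4, 7, 9] cursor@3
After 2 (prev): list=[3, 5, 4, 7, 9] cursor@3
After 3 (prev): list=[3, 5, 4, 7, 9] cursor@3
After 4 (insert_before(72)): list=[72, 3, 5, 4, 7, 9] cursor@3
After 5 (insert_before(28)): list=[72, 28, 3, 5, 4, 7, 9] cursor@3
After 6 (prev): list=[72, 28, 3, 5, 4, 7, 9] cursor@28
After 7 (insert_after(73)): list=[72, 28, 73, 3, 5, 4, 7, 9] cursor@28
After 8 (delete_current): list=[72, 73, 3, 5, 4, 7, 9] cursor@73

Answer: 73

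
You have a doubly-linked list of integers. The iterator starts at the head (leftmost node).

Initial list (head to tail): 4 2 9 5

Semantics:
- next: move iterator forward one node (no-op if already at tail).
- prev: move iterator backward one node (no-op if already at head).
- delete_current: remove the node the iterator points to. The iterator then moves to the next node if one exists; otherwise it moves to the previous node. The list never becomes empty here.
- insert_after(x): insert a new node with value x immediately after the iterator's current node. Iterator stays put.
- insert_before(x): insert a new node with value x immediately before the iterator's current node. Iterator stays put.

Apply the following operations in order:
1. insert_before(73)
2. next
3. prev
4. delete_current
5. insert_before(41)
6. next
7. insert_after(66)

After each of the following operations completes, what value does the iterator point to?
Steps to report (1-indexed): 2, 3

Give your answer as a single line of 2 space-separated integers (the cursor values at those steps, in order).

Answer: 2 4

Derivation:
After 1 (insert_before(73)): list=[73, 4, 2, 9, 5] cursor@4
After 2 (next): list=[73, 4, 2, 9, 5] cursor@2
After 3 (prev): list=[73, 4, 2, 9, 5] cursor@4
After 4 (delete_current): list=[73, 2, 9, 5] cursor@2
After 5 (insert_before(41)): list=[73, 41, 2, 9, 5] cursor@2
After 6 (next): list=[73, 41, 2, 9, 5] cursor@9
After 7 (insert_after(66)): list=[73, 41, 2, 9, 66, 5] cursor@9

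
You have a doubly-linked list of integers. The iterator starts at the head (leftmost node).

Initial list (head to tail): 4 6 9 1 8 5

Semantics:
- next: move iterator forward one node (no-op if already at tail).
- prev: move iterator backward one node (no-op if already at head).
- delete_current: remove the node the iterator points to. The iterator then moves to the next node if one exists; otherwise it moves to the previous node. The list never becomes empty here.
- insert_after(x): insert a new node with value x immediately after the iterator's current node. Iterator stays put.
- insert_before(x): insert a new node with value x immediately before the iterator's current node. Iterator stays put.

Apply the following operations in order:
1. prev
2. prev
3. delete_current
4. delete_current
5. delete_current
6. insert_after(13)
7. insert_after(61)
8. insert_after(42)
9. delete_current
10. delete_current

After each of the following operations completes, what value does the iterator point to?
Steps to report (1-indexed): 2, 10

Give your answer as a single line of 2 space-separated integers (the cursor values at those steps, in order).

Answer: 4 61

Derivation:
After 1 (prev): list=[4, 6, 9, 1, 8, 5] cursor@4
After 2 (prev): list=[4, 6, 9, 1, 8, 5] cursor@4
After 3 (delete_current): list=[6, 9, 1, 8, 5] cursor@6
After 4 (delete_current): list=[9, 1, 8, 5] cursor@9
After 5 (delete_current): list=[1, 8, 5] cursor@1
After 6 (insert_after(13)): list=[1, 13, 8, 5] cursor@1
After 7 (insert_after(61)): list=[1, 61, 13, 8, 5] cursor@1
After 8 (insert_after(42)): list=[1, 42, 61, 13, 8, 5] cursor@1
After 9 (delete_current): list=[42, 61, 13, 8, 5] cursor@42
After 10 (delete_current): list=[61, 13, 8, 5] cursor@61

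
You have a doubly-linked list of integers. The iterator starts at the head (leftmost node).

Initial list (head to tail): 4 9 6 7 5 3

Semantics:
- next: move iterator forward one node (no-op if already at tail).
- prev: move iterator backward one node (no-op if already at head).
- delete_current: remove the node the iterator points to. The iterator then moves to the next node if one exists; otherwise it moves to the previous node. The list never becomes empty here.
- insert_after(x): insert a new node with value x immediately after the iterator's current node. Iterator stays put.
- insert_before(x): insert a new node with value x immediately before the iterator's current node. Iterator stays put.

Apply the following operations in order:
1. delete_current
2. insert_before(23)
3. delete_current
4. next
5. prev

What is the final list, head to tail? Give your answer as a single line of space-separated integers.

Answer: 23 6 7 5 3

Derivation:
After 1 (delete_current): list=[9, 6, 7, 5, 3] cursor@9
After 2 (insert_before(23)): list=[23, 9, 6, 7, 5, 3] cursor@9
After 3 (delete_current): list=[23, 6, 7, 5, 3] cursor@6
After 4 (next): list=[23, 6, 7, 5, 3] cursor@7
After 5 (prev): list=[23, 6, 7, 5, 3] cursor@6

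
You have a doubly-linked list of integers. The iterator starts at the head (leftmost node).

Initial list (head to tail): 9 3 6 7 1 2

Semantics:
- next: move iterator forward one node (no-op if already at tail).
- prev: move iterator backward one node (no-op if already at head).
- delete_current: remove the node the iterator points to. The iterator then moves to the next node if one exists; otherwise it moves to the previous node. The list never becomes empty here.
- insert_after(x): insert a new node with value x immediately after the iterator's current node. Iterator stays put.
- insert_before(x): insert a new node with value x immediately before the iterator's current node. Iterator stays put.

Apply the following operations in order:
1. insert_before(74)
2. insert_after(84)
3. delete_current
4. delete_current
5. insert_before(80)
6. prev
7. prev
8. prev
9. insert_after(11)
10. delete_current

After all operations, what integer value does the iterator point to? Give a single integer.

After 1 (insert_before(74)): list=[74, 9, 3, 6, 7, 1, 2] cursor@9
After 2 (insert_after(84)): list=[74, 9, 84, 3, 6, 7, 1, 2] cursor@9
After 3 (delete_current): list=[74, 84, 3, 6, 7, 1, 2] cursor@84
After 4 (delete_current): list=[74, 3, 6, 7, 1, 2] cursor@3
After 5 (insert_before(80)): list=[74, 80, 3, 6, 7, 1, 2] cursor@3
After 6 (prev): list=[74, 80, 3, 6, 7, 1, 2] cursor@80
After 7 (prev): list=[74, 80, 3, 6, 7, 1, 2] cursor@74
After 8 (prev): list=[74, 80, 3, 6, 7, 1, 2] cursor@74
After 9 (insert_after(11)): list=[74, 11, 80, 3, 6, 7, 1, 2] cursor@74
After 10 (delete_current): list=[11, 80, 3, 6, 7, 1, 2] cursor@11

Answer: 11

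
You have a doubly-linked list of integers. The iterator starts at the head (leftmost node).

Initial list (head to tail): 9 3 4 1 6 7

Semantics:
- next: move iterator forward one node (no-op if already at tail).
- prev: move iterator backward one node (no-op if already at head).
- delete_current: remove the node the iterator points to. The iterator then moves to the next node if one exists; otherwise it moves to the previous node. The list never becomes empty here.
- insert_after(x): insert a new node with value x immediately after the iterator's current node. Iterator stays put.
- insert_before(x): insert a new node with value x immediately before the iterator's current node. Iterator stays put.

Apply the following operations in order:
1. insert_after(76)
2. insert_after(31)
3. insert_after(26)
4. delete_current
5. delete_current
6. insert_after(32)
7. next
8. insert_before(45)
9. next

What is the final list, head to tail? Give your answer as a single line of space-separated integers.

After 1 (insert_after(76)): list=[9, 76, 3, 4, 1, 6, 7] cursor@9
After 2 (insert_after(31)): list=[9, 31, 76, 3, 4, 1, 6, 7] cursor@9
After 3 (insert_after(26)): list=[9, 26, 31, 76, 3, 4, 1, 6, 7] cursor@9
After 4 (delete_current): list=[26, 31, 76, 3, 4, 1, 6, 7] cursor@26
After 5 (delete_current): list=[31, 76, 3, 4, 1, 6, 7] cursor@31
After 6 (insert_after(32)): list=[31, 32, 76, 3, 4, 1, 6, 7] cursor@31
After 7 (next): list=[31, 32, 76, 3, 4, 1, 6, 7] cursor@32
After 8 (insert_before(45)): list=[31, 45, 32, 76, 3, 4, 1, 6, 7] cursor@32
After 9 (next): list=[31, 45, 32, 76, 3, 4, 1, 6, 7] cursor@76

Answer: 31 45 32 76 3 4 1 6 7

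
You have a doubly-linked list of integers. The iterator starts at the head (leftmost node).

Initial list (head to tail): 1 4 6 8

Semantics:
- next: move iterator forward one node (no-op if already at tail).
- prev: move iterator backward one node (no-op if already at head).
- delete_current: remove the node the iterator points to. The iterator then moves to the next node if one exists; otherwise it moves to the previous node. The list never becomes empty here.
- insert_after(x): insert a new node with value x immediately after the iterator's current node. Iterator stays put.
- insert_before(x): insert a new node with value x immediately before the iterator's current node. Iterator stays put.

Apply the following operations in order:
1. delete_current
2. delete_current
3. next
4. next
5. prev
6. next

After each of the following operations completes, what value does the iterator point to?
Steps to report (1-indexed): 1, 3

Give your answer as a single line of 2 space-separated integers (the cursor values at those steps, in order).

After 1 (delete_current): list=[4, 6, 8] cursor@4
After 2 (delete_current): list=[6, 8] cursor@6
After 3 (next): list=[6, 8] cursor@8
After 4 (next): list=[6, 8] cursor@8
After 5 (prev): list=[6, 8] cursor@6
After 6 (next): list=[6, 8] cursor@8

Answer: 4 8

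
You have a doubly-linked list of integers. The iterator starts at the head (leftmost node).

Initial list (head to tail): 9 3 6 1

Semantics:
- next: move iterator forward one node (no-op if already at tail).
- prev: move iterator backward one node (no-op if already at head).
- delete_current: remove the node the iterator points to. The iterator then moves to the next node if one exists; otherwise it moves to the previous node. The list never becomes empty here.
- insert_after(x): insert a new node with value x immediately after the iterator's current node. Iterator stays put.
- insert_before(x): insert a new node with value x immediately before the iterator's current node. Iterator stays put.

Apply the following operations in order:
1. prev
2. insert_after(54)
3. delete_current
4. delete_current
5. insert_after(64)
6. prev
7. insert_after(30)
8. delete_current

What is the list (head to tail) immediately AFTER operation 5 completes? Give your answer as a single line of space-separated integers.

Answer: 3 64 6 1

Derivation:
After 1 (prev): list=[9, 3, 6, 1] cursor@9
After 2 (insert_after(54)): list=[9, 54, 3, 6, 1] cursor@9
After 3 (delete_current): list=[54, 3, 6, 1] cursor@54
After 4 (delete_current): list=[3, 6, 1] cursor@3
After 5 (insert_after(64)): list=[3, 64, 6, 1] cursor@3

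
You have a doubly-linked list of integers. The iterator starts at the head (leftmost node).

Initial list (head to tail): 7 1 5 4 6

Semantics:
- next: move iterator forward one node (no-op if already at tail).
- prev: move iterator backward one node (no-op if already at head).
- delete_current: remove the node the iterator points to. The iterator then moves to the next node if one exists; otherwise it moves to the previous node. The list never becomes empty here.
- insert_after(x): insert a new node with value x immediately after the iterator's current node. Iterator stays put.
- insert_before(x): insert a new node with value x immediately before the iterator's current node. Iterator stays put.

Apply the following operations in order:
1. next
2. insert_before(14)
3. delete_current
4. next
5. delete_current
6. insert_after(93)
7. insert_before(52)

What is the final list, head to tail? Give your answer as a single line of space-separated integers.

After 1 (next): list=[7, 1, 5, 4, 6] cursor@1
After 2 (insert_before(14)): list=[7, 14, 1, 5, 4, 6] cursor@1
After 3 (delete_current): list=[7, 14, 5, 4, 6] cursor@5
After 4 (next): list=[7, 14, 5, 4, 6] cursor@4
After 5 (delete_current): list=[7, 14, 5, 6] cursor@6
After 6 (insert_after(93)): list=[7, 14, 5, 6, 93] cursor@6
After 7 (insert_before(52)): list=[7, 14, 5, 52, 6, 93] cursor@6

Answer: 7 14 5 52 6 93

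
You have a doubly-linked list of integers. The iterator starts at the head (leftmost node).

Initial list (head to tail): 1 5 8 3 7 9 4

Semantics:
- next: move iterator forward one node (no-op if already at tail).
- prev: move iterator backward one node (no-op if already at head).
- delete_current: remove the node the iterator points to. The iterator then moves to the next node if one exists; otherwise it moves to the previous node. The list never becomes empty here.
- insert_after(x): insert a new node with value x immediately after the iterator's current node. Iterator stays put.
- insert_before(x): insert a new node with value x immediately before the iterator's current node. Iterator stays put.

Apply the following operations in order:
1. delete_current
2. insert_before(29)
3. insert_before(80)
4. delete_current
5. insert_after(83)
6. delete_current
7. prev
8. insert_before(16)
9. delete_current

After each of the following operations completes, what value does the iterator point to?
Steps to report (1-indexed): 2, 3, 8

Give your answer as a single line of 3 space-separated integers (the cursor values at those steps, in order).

Answer: 5 5 80

Derivation:
After 1 (delete_current): list=[5, 8, 3, 7, 9, 4] cursor@5
After 2 (insert_before(29)): list=[29, 5, 8, 3, 7, 9, 4] cursor@5
After 3 (insert_before(80)): list=[29, 80, 5, 8, 3, 7, 9, 4] cursor@5
After 4 (delete_current): list=[29, 80, 8, 3, 7, 9, 4] cursor@8
After 5 (insert_after(83)): list=[29, 80, 8, 83, 3, 7, 9, 4] cursor@8
After 6 (delete_current): list=[29, 80, 83, 3, 7, 9, 4] cursor@83
After 7 (prev): list=[29, 80, 83, 3, 7, 9, 4] cursor@80
After 8 (insert_before(16)): list=[29, 16, 80, 83, 3, 7, 9, 4] cursor@80
After 9 (delete_current): list=[29, 16, 83, 3, 7, 9, 4] cursor@83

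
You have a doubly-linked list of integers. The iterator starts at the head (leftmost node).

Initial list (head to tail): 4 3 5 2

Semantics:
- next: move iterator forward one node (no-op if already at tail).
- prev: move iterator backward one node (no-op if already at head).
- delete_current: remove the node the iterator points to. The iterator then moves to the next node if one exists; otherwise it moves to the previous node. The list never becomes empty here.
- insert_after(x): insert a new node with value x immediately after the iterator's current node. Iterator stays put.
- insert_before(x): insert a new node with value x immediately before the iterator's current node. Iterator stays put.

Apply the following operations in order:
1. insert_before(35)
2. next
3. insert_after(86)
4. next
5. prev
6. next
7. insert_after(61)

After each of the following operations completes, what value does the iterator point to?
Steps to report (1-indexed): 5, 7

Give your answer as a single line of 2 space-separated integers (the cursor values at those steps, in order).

After 1 (insert_before(35)): list=[35, 4, 3, 5, 2] cursor@4
After 2 (next): list=[35, 4, 3, 5, 2] cursor@3
After 3 (insert_after(86)): list=[35, 4, 3, 86, 5, 2] cursor@3
After 4 (next): list=[35, 4, 3, 86, 5, 2] cursor@86
After 5 (prev): list=[35, 4, 3, 86, 5, 2] cursor@3
After 6 (next): list=[35, 4, 3, 86, 5, 2] cursor@86
After 7 (insert_after(61)): list=[35, 4, 3, 86, 61, 5, 2] cursor@86

Answer: 3 86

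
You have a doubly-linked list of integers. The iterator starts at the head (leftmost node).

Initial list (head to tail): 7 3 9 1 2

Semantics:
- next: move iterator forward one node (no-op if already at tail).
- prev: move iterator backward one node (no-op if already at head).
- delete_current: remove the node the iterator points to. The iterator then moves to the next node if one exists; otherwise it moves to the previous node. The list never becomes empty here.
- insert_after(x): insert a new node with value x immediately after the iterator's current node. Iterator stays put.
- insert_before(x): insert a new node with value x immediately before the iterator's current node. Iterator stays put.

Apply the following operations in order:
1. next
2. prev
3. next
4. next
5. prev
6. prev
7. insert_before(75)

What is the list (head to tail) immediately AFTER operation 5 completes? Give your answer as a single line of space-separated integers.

After 1 (next): list=[7, 3, 9, 1, 2] cursor@3
After 2 (prev): list=[7, 3, 9, 1, 2] cursor@7
After 3 (next): list=[7, 3, 9, 1, 2] cursor@3
After 4 (next): list=[7, 3, 9, 1, 2] cursor@9
After 5 (prev): list=[7, 3, 9, 1, 2] cursor@3

Answer: 7 3 9 1 2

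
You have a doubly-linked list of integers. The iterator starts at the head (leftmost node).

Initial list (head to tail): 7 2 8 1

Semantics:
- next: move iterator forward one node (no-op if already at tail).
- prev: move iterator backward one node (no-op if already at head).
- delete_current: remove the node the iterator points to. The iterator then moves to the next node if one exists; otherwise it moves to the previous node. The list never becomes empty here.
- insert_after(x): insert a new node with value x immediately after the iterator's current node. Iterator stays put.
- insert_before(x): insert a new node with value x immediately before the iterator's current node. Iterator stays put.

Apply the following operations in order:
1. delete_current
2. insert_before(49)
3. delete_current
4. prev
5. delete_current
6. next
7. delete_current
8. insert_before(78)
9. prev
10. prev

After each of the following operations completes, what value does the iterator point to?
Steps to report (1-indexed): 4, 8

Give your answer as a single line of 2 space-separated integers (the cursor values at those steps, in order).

Answer: 49 8

Derivation:
After 1 (delete_current): list=[2, 8, 1] cursor@2
After 2 (insert_before(49)): list=[49, 2, 8, 1] cursor@2
After 3 (delete_current): list=[49, 8, 1] cursor@8
After 4 (prev): list=[49, 8, 1] cursor@49
After 5 (delete_current): list=[8, 1] cursor@8
After 6 (next): list=[8, 1] cursor@1
After 7 (delete_current): list=[8] cursor@8
After 8 (insert_before(78)): list=[78, 8] cursor@8
After 9 (prev): list=[78, 8] cursor@78
After 10 (prev): list=[78, 8] cursor@78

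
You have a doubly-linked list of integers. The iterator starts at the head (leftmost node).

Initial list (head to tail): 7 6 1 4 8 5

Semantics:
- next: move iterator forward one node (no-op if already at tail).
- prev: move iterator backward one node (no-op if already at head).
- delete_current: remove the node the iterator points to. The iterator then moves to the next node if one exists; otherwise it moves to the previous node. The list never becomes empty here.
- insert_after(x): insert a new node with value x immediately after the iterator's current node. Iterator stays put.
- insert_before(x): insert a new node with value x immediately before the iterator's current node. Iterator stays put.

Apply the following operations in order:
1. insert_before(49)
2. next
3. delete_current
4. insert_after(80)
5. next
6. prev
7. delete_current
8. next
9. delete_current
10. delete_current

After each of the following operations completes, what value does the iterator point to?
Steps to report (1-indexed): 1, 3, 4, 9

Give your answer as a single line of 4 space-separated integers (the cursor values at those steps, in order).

After 1 (insert_before(49)): list=[49, 7, 6, 1, 4, 8, 5] cursor@7
After 2 (next): list=[49, 7, 6, 1, 4, 8, 5] cursor@6
After 3 (delete_current): list=[49, 7, 1, 4, 8, 5] cursor@1
After 4 (insert_after(80)): list=[49, 7, 1, 80, 4, 8, 5] cursor@1
After 5 (next): list=[49, 7, 1, 80, 4, 8, 5] cursor@80
After 6 (prev): list=[49, 7, 1, 80, 4, 8, 5] cursor@1
After 7 (delete_current): list=[49, 7, 80, 4, 8, 5] cursor@80
After 8 (next): list=[49, 7, 80, 4, 8, 5] cursor@4
After 9 (delete_current): list=[49, 7, 80, 8, 5] cursor@8
After 10 (delete_current): list=[49, 7, 80, 5] cursor@5

Answer: 7 1 1 8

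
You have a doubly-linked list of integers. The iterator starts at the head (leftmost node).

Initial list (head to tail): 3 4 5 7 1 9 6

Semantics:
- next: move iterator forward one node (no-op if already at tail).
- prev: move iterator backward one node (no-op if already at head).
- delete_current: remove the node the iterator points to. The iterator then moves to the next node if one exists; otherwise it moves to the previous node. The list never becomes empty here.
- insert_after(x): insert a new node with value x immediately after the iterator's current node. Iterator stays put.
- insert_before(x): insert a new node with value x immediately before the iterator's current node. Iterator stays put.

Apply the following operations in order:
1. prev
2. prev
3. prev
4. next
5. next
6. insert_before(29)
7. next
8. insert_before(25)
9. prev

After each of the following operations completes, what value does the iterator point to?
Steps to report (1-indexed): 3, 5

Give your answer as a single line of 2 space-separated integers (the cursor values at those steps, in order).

After 1 (prev): list=[3, 4, 5, 7, 1, 9, 6] cursor@3
After 2 (prev): list=[3, 4, 5, 7, 1, 9, 6] cursor@3
After 3 (prev): list=[3, 4, 5, 7, 1, 9, 6] cursor@3
After 4 (next): list=[3, 4, 5, 7, 1, 9, 6] cursor@4
After 5 (next): list=[3, 4, 5, 7, 1, 9, 6] cursor@5
After 6 (insert_before(29)): list=[3, 4, 29, 5, 7, 1, 9, 6] cursor@5
After 7 (next): list=[3, 4, 29, 5, 7, 1, 9, 6] cursor@7
After 8 (insert_before(25)): list=[3, 4, 29, 5, 25, 7, 1, 9, 6] cursor@7
After 9 (prev): list=[3, 4, 29, 5, 25, 7, 1, 9, 6] cursor@25

Answer: 3 5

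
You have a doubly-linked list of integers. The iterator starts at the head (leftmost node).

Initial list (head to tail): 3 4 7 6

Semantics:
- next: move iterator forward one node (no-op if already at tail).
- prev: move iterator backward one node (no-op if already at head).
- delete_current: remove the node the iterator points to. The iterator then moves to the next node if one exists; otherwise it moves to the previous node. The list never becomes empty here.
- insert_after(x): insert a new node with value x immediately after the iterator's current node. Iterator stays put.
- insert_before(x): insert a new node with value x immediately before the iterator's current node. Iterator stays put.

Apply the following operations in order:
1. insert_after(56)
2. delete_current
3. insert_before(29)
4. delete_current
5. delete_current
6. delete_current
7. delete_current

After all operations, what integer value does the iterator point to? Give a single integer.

After 1 (insert_after(56)): list=[3, 56, 4, 7, 6] cursor@3
After 2 (delete_current): list=[56, 4, 7, 6] cursor@56
After 3 (insert_before(29)): list=[29, 56, 4, 7, 6] cursor@56
After 4 (delete_current): list=[29, 4, 7, 6] cursor@4
After 5 (delete_current): list=[29, 7, 6] cursor@7
After 6 (delete_current): list=[29, 6] cursor@6
After 7 (delete_current): list=[29] cursor@29

Answer: 29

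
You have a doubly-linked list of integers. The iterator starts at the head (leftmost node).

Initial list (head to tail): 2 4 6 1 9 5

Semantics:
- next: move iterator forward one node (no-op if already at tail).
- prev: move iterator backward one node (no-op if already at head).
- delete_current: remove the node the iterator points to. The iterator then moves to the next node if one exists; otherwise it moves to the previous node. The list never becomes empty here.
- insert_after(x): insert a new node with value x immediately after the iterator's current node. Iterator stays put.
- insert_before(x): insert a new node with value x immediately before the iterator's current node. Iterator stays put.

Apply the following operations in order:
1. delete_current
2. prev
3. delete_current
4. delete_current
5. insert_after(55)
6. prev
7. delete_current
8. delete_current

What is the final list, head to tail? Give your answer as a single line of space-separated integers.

Answer: 9 5

Derivation:
After 1 (delete_current): list=[4, 6, 1, 9, 5] cursor@4
After 2 (prev): list=[4, 6, 1, 9, 5] cursor@4
After 3 (delete_current): list=[6, 1, 9, 5] cursor@6
After 4 (delete_current): list=[1, 9, 5] cursor@1
After 5 (insert_after(55)): list=[1, 55, 9, 5] cursor@1
After 6 (prev): list=[1, 55, 9, 5] cursor@1
After 7 (delete_current): list=[55, 9, 5] cursor@55
After 8 (delete_current): list=[9, 5] cursor@9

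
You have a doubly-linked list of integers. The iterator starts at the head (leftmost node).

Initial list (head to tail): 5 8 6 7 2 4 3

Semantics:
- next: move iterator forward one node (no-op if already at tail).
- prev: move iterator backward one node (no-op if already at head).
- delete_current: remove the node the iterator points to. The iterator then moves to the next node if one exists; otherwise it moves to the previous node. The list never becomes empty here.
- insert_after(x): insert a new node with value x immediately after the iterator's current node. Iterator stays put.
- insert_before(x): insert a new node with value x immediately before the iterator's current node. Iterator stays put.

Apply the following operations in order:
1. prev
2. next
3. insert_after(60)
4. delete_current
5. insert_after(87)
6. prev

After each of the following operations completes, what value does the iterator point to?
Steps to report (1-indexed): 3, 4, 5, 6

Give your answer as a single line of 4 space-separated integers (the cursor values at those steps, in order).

After 1 (prev): list=[5, 8, 6, 7, 2, 4, 3] cursor@5
After 2 (next): list=[5, 8, 6, 7, 2, 4, 3] cursor@8
After 3 (insert_after(60)): list=[5, 8, 60, 6, 7, 2, 4, 3] cursor@8
After 4 (delete_current): list=[5, 60, 6, 7, 2, 4, 3] cursor@60
After 5 (insert_after(87)): list=[5, 60, 87, 6, 7, 2, 4, 3] cursor@60
After 6 (prev): list=[5, 60, 87, 6, 7, 2, 4, 3] cursor@5

Answer: 8 60 60 5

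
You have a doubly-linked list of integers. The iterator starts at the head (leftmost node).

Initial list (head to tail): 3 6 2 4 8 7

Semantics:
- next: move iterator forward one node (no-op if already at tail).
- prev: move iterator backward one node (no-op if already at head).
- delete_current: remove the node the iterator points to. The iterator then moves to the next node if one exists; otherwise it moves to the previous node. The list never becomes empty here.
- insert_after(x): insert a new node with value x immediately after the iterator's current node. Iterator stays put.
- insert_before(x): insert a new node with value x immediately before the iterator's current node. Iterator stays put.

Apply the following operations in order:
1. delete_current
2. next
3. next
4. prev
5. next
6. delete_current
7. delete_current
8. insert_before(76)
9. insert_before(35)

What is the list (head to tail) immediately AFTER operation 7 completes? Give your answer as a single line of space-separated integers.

After 1 (delete_current): list=[6, 2, 4, 8, 7] cursor@6
After 2 (next): list=[6, 2, 4, 8, 7] cursor@2
After 3 (next): list=[6, 2, 4, 8, 7] cursor@4
After 4 (prev): list=[6, 2, 4, 8, 7] cursor@2
After 5 (next): list=[6, 2, 4, 8, 7] cursor@4
After 6 (delete_current): list=[6, 2, 8, 7] cursor@8
After 7 (delete_current): list=[6, 2, 7] cursor@7

Answer: 6 2 7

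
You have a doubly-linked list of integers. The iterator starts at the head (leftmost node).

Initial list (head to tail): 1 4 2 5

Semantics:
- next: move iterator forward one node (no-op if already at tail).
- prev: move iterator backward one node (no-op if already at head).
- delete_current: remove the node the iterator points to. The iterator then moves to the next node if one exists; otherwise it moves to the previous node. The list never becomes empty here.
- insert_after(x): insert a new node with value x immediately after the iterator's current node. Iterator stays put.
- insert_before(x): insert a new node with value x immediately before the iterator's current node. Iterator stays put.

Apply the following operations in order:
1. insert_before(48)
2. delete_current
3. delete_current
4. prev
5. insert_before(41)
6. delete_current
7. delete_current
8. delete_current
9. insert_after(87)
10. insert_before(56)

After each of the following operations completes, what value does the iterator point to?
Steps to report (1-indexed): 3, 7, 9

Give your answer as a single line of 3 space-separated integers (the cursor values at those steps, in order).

After 1 (insert_before(48)): list=[48, 1, 4, 2, 5] cursor@1
After 2 (delete_current): list=[48, 4, 2, 5] cursor@4
After 3 (delete_current): list=[48, 2, 5] cursor@2
After 4 (prev): list=[48, 2, 5] cursor@48
After 5 (insert_before(41)): list=[41, 48, 2, 5] cursor@48
After 6 (delete_current): list=[41, 2, 5] cursor@2
After 7 (delete_current): list=[41, 5] cursor@5
After 8 (delete_current): list=[41] cursor@41
After 9 (insert_after(87)): list=[41, 87] cursor@41
After 10 (insert_before(56)): list=[56, 41, 87] cursor@41

Answer: 2 5 41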